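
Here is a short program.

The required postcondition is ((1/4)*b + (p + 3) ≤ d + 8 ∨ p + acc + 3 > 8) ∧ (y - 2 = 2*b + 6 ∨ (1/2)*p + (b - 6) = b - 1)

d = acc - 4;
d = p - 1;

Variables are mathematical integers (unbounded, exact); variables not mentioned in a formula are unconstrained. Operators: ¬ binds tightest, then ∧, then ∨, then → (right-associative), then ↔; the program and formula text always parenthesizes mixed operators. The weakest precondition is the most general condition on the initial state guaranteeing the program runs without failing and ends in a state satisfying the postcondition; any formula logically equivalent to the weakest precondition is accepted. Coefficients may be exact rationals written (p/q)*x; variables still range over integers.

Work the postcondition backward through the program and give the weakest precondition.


Working backward. After the program, the postcondition ((1/4)*b + (p + 3) ≤ d + 8 ∨ p + acc + 3 > 8) ∧ (y - 2 = 2*b + 6 ∨ (1/2)*p + (b - 6) = b - 1) must hold; in canonical form it is ((1/4)*b + p ≤ d + 5 ∨ acc + p > 5) ∧ (y = 2*b + 8 ∨ (1/2)*p = 5).
Before d := p - 1: ((1/4)*b ≤ 4 ∨ acc + p > 5) ∧ (y = 2*b + 8 ∨ (1/2)*p = 5)
Before d := acc - 4: ((1/4)*b ≤ 4 ∨ acc + p > 5) ∧ (y = 2*b + 8 ∨ (1/2)*p = 5)
Answer: WP = ((1/4)*b ≤ 4 ∨ acc + p > 5) ∧ (y = 2*b + 8 ∨ (1/2)*p = 5)


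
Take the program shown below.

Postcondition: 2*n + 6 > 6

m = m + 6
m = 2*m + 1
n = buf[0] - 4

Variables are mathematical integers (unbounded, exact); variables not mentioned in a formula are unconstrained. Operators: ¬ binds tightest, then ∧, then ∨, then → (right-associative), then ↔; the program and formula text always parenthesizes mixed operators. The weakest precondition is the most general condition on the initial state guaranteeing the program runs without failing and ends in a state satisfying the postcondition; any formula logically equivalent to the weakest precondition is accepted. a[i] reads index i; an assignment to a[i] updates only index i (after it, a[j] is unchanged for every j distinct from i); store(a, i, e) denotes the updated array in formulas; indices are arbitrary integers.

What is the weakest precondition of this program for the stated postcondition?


Working backward. After the program, the postcondition 2*n + 6 > 6 must hold; in canonical form it is 2*n > 0.
Before n := buf[0] - 4: 2*buf[0] > 8
Before m := 2*m + 1: 2*buf[0] > 8
Before m := m + 6: 2*buf[0] > 8
Answer: WP = 2*buf[0] > 8


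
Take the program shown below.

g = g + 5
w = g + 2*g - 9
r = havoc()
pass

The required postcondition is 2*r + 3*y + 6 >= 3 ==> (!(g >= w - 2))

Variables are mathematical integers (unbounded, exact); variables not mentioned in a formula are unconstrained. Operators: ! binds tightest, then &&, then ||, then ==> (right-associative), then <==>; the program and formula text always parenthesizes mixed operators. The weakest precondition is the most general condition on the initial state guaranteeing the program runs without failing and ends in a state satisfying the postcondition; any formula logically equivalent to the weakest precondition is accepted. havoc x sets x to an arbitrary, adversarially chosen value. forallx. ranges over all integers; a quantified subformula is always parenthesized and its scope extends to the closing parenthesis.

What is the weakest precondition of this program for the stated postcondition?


Working backward. After the program, the postcondition 2*r + 3*y + 6 >= 3 ==> (!(g >= w - 2)) must hold; in canonical form it is 2*r + 3*y >= -3 ==> (!(g >= w - 2)).
Before skip: 2*r + 3*y >= -3 ==> (!(g >= w - 2))
Before havoc r: forall r_1. (2*r_1 + 3*y >= -3 ==> (!(g >= w - 2)))
Before w := g + 2*g - 9: forall r_1. (2*r_1 + 3*y >= -3 ==> (!(2*g <= 11)))
Before g := g + 5: forall r_1. (2*r_1 + 3*y >= -3 ==> (!(2*g <= 1)))
Answer: WP = forall r_1. (2*r_1 + 3*y >= -3 ==> (!(2*g <= 1)))


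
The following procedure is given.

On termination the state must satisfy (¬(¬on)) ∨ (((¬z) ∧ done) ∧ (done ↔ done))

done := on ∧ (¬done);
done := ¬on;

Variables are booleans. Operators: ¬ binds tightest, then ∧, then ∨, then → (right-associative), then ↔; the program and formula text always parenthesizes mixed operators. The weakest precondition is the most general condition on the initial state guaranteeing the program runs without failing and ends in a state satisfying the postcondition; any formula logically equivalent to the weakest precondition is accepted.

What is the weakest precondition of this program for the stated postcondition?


Working backward. After the program, the postcondition (¬(¬on)) ∨ (((¬z) ∧ done) ∧ (done ↔ done)) must hold; in canonical form it is on ∨ ((¬z) ∧ done).
Before done := ¬on: on ∨ ((¬z) ∧ (¬on))
Before done := on ∧ (¬done): on ∨ ((¬z) ∧ (¬on))
Answer: WP = on ∨ ((¬z) ∧ (¬on))


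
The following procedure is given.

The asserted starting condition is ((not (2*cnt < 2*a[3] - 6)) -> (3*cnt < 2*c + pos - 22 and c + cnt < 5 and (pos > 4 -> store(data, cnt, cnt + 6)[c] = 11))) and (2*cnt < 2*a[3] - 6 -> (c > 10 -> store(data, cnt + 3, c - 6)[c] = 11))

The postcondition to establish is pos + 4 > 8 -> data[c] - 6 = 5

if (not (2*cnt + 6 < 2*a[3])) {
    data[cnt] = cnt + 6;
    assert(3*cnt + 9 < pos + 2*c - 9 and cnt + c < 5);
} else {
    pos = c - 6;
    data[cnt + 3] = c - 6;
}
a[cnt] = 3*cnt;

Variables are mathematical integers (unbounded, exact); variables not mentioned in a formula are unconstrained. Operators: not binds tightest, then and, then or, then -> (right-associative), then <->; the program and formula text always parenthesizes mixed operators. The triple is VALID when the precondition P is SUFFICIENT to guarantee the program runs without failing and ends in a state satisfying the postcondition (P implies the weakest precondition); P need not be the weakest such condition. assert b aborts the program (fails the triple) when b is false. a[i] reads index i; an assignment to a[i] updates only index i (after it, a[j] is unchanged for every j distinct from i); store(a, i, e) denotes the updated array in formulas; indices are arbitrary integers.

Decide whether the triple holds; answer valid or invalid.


Working backward. After the program, the postcondition pos + 4 > 8 -> data[c] - 6 = 5 must hold; in canonical form it is pos > 4 -> data[c] = 11.
Before a[cnt] := 3*cnt: pos > 4 -> data[c] = 11
Then branch requires 3*cnt < 2*c + pos - 18 and c + cnt < 5 and (pos > 4 -> store(data, cnt, cnt + 6)[c] = 11); else branch requires c > 10 -> store(data, cnt + 3, c - 6)[c] = 11.
Before the if: ((not (2*cnt < 2*a[3] - 6)) -> (3*cnt < 2*c + pos - 18 and c + cnt < 5 and (pos > 4 -> store(data, cnt, cnt + 6)[c] = 11))) and (2*cnt < 2*a[3] - 6 -> (c > 10 -> store(data, cnt + 3, c - 6)[c] = 11))
The weakest precondition is ((not (2*cnt < 2*a[3] - 6)) -> (3*cnt < 2*c + pos - 18 and c + cnt < 5 and (pos > 4 -> store(data, cnt, cnt + 6)[c] = 11))) and (2*cnt < 2*a[3] - 6 -> (c > 10 -> store(data, cnt + 3, c - 6)[c] = 11)).
Check whether ((not (2*cnt < 2*a[3] - 6)) -> (3*cnt < 2*c + pos - 22 and c + cnt < 5 and (pos > 4 -> store(data, cnt, cnt + 6)[c] = 11))) and (2*cnt < 2*a[3] - 6 -> (c > 10 -> store(data, cnt + 3, c - 6)[c] = 11)) implies it.
Every state satisfying the precondition satisfies the weakest precondition: the implication holds.
Answer: valid


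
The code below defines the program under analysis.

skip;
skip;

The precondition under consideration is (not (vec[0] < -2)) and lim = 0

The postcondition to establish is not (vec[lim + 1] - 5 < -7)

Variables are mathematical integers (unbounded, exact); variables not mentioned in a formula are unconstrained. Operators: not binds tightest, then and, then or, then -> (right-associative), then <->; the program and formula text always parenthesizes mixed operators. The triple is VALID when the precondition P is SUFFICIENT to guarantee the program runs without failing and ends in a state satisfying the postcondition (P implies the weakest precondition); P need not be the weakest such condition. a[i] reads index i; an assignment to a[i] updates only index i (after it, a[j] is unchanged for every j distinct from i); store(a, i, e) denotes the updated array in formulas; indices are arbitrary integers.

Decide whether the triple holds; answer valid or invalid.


Working backward. After the program, the postcondition not (vec[lim + 1] - 5 < -7) must hold; in canonical form it is not (vec[lim + 1] < -2).
Before skip: not (vec[lim + 1] < -2)
Before skip: not (vec[lim + 1] < -2)
The weakest precondition is not (vec[lim + 1] < -2).
Check whether (not (vec[0] < -2)) and lim = 0 implies it.
Countermodel: at the initial state lim = 0, vec = {[0] = 17422, [1] = -3, elsewhere -3}, the precondition holds but the weakest precondition fails.
Answer: invalid


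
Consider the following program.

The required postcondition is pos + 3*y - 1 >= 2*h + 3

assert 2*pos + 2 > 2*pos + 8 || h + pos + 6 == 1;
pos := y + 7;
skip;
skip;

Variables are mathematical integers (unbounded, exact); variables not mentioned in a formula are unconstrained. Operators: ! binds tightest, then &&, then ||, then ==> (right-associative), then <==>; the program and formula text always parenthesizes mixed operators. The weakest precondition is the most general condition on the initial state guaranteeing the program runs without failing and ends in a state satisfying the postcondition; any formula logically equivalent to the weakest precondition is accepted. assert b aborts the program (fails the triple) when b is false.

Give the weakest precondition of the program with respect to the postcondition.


Working backward. After the program, the postcondition pos + 3*y - 1 >= 2*h + 3 must hold; in canonical form it is pos + 3*y >= 2*h + 4.
Before skip: pos + 3*y >= 2*h + 4
Before skip: pos + 3*y >= 2*h + 4
Before pos := y + 7: 4*y >= 2*h - 3
Before assert 2*pos + 2 > 2*pos + 8 || h + pos + 6 == 1: h + pos == -5 && 4*y >= 2*h - 3
Answer: WP = h + pos == -5 && 4*y >= 2*h - 3


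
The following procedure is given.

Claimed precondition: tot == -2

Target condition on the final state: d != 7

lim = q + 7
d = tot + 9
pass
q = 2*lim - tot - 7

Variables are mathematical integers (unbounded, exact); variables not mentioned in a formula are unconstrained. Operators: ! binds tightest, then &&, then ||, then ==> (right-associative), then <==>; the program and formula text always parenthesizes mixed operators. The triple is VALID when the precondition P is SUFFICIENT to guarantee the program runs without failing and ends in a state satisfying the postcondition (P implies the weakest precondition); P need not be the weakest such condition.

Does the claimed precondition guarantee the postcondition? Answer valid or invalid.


Working backward. After the program, d != 7 must hold.
Before q := 2*lim - tot - 7: d != 7
Before skip: d != 7
Before d := tot + 9: tot != -2
Before lim := q + 7: tot != -2
The weakest precondition is tot != -2.
Check whether tot == -2 implies it.
Countermodel: at the initial state tot = -2, the precondition holds but the weakest precondition fails.
Answer: invalid


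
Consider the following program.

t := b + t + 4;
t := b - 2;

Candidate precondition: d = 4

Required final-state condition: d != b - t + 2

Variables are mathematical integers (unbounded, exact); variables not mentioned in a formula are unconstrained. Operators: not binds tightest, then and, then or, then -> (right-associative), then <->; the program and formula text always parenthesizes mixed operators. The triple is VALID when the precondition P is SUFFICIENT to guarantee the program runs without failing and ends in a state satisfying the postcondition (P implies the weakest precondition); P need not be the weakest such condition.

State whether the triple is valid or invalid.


Working backward. After the program, the postcondition d != b - t + 2 must hold; in canonical form it is d + t != b + 2.
Before t := b - 2: d != 4
Before t := b + t + 4: d != 4
The weakest precondition is d != 4.
Check whether d = 4 implies it.
Countermodel: at the initial state d = 4, the precondition holds but the weakest precondition fails.
Answer: invalid


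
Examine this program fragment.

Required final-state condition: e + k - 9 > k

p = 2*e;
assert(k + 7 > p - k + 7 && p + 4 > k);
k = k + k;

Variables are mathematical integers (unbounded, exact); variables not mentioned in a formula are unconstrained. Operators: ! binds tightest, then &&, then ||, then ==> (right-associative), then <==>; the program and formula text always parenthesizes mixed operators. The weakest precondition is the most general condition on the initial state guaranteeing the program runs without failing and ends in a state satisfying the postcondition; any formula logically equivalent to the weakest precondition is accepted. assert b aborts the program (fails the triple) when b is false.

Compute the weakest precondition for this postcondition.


Working backward. After the program, the postcondition e + k - 9 > k must hold; in canonical form it is e > 9.
Before k := k + k: e > 9
Before assert k + 7 > p - k + 7 && p + 4 > k: 2*k > p && p > k - 4 && e > 9
Before p := 2*e: 2*k > 2*e && 2*e > k - 4 && e > 9
Answer: WP = 2*k > 2*e && 2*e > k - 4 && e > 9


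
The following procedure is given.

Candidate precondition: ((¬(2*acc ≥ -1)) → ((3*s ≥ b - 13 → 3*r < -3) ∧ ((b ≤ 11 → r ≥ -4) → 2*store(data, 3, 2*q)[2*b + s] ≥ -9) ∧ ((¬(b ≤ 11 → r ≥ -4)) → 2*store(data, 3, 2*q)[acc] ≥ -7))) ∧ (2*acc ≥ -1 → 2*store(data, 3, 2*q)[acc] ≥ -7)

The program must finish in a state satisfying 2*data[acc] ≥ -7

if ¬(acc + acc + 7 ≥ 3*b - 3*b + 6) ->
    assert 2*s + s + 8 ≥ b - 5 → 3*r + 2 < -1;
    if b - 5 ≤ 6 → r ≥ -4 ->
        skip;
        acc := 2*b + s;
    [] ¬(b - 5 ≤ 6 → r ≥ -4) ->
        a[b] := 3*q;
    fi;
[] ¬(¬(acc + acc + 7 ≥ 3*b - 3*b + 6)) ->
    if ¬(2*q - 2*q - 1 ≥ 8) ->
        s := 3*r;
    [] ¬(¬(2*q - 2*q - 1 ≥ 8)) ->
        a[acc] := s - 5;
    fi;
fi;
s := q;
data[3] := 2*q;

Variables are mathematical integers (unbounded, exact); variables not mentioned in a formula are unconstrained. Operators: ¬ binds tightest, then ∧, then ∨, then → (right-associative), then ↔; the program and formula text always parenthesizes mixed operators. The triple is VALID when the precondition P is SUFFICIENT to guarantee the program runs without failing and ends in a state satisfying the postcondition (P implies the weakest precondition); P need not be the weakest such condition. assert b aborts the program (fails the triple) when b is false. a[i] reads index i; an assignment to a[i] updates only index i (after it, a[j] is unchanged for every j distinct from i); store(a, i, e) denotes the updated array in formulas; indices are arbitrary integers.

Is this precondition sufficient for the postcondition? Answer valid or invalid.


Working backward. After the program, 2*data[acc] ≥ -7 must hold.
Before data[3] := 2*q: 2*store(data, 3, 2*q)[acc] ≥ -7
Before s := q: 2*store(data, 3, 2*q)[acc] ≥ -7
Then branch requires (3*s ≥ b - 13 → 3*r < -3) ∧ ((b ≤ 11 → r ≥ -4) → 2*store(data, 3, 2*q)[2*b + s] ≥ -7) ∧ ((¬(b ≤ 11 → r ≥ -4)) → 2*store(data, 3, 2*q)[acc] ≥ -7); else branch requires 2*store(data, 3, 2*q)[acc] ≥ -7.
Before the if: ((¬(2*acc ≥ -1)) → ((3*s ≥ b - 13 → 3*r < -3) ∧ ((b ≤ 11 → r ≥ -4) → 2*store(data, 3, 2*q)[2*b + s] ≥ -7) ∧ ((¬(b ≤ 11 → r ≥ -4)) → 2*store(data, 3, 2*q)[acc] ≥ -7))) ∧ (2*acc ≥ -1 → 2*store(data, 3, 2*q)[acc] ≥ -7)
The weakest precondition is ((¬(2*acc ≥ -1)) → ((3*s ≥ b - 13 → 3*r < -3) ∧ ((b ≤ 11 → r ≥ -4) → 2*store(data, 3, 2*q)[2*b + s] ≥ -7) ∧ ((¬(b ≤ 11 → r ≥ -4)) → 2*store(data, 3, 2*q)[acc] ≥ -7))) ∧ (2*acc ≥ -1 → 2*store(data, 3, 2*q)[acc] ≥ -7).
Check whether ((¬(2*acc ≥ -1)) → ((3*s ≥ b - 13 → 3*r < -3) ∧ ((b ≤ 11 → r ≥ -4) → 2*store(data, 3, 2*q)[2*b + s] ≥ -9) ∧ ((¬(b ≤ 11 → r ≥ -4)) → 2*store(data, 3, 2*q)[acc] ≥ -7))) ∧ (2*acc ≥ -1 → 2*store(data, 3, 2*q)[acc] ≥ -7) implies it.
Countermodel: at the initial state acc = -1, b = 12, data = {[-1] = 5, [2] = -4, [3] = 5, elsewhere 5}, q = 0, r = -2, s = -22, the precondition holds but the weakest precondition fails.
Answer: invalid


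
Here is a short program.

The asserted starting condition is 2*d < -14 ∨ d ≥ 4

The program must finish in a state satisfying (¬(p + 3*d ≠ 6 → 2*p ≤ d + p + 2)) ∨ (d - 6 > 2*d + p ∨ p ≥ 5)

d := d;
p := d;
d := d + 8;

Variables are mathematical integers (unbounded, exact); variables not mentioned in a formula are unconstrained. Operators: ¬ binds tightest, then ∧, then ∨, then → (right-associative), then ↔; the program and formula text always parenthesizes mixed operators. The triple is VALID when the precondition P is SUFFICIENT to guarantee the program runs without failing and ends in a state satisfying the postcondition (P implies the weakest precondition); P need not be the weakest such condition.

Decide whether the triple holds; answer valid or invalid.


Working backward. After the program, the postcondition (¬(p + 3*d ≠ 6 → 2*p ≤ d + p + 2)) ∨ (d - 6 > 2*d + p ∨ p ≥ 5) must hold; in canonical form it is (¬(3*d + p ≠ 6 → p ≤ d + 2)) ∨ d + p < -6 ∨ p ≥ 5.
Before d := d + 8: (¬(3*d + p ≠ -18 → p ≤ d + 10)) ∨ d + p < -14 ∨ p ≥ 5
Before p := d: 2*d < -14 ∨ d ≥ 5
Before d := d: 2*d < -14 ∨ d ≥ 5
The weakest precondition is 2*d < -14 ∨ d ≥ 5.
Check whether 2*d < -14 ∨ d ≥ 4 implies it.
Countermodel: at the initial state d = 4, the precondition holds but the weakest precondition fails.
Answer: invalid


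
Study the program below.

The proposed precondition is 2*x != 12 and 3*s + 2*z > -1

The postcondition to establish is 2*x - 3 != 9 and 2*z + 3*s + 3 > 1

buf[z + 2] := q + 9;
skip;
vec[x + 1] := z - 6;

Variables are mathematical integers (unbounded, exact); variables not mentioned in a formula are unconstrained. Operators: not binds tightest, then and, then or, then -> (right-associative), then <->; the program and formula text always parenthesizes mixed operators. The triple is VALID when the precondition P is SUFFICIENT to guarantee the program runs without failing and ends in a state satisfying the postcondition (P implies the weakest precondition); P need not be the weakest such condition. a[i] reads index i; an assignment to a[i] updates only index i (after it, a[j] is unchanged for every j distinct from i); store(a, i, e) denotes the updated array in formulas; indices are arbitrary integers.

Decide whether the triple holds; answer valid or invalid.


Working backward. After the program, the postcondition 2*x - 3 != 9 and 2*z + 3*s + 3 > 1 must hold; in canonical form it is 2*x != 12 and 3*s + 2*z > -2.
Before vec[x + 1] := z - 6: 2*x != 12 and 3*s + 2*z > -2
Before skip: 2*x != 12 and 3*s + 2*z > -2
Before buf[z + 2] := q + 9: 2*x != 12 and 3*s + 2*z > -2
The weakest precondition is 2*x != 12 and 3*s + 2*z > -2.
Check whether 2*x != 12 and 3*s + 2*z > -1 implies it.
Every state satisfying the precondition satisfies the weakest precondition: the implication holds.
Answer: valid


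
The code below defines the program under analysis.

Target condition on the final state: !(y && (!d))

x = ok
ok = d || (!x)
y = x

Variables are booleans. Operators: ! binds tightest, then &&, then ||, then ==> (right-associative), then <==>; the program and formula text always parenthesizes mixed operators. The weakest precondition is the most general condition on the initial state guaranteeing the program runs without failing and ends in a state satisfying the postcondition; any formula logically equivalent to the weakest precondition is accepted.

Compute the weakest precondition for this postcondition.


Working backward. After the program, !(y && (!d)) must hold.
Before y := x: !(x && (!d))
Before ok := d || (!x): !(x && (!d))
Before x := ok: !(ok && (!d))
Answer: WP = !(ok && (!d))


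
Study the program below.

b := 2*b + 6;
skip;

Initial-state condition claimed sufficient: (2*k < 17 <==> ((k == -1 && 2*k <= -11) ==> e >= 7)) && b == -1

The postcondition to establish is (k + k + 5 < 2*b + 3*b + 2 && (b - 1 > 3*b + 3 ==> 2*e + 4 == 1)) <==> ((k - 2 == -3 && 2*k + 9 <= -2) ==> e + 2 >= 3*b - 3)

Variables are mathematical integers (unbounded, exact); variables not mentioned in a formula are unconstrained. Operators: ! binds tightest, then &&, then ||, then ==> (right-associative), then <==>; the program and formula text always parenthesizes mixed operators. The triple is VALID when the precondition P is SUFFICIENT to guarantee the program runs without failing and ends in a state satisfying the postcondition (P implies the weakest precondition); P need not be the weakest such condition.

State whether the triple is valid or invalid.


Working backward. After the program, the postcondition (k + k + 5 < 2*b + 3*b + 2 && (b - 1 > 3*b + 3 ==> 2*e + 4 == 1)) <==> ((k - 2 == -3 && 2*k + 9 <= -2) ==> e + 2 >= 3*b - 3) must hold; in canonical form it is (2*k < 5*b - 3 && (2*b < -4 ==> 2*e == -3)) <==> ((k == -1 && 2*k <= -11) ==> e >= 3*b - 5).
Before skip: (2*k < 5*b - 3 && (2*b < -4 ==> 2*e == -3)) <==> ((k == -1 && 2*k <= -11) ==> e >= 3*b - 5)
Before b := 2*b + 6: (2*k < 10*b + 27 && (4*b < -16 ==> 2*e == -3)) <==> ((k == -1 && 2*k <= -11) ==> e >= 6*b + 13)
The weakest precondition is (2*k < 10*b + 27 && (4*b < -16 ==> 2*e == -3)) <==> ((k == -1 && 2*k <= -11) ==> e >= 6*b + 13).
Check whether (2*k < 17 <==> ((k == -1 && 2*k <= -11) ==> e >= 7)) && b == -1 implies it.
Every state satisfying the precondition satisfies the weakest precondition: the implication holds.
Answer: valid


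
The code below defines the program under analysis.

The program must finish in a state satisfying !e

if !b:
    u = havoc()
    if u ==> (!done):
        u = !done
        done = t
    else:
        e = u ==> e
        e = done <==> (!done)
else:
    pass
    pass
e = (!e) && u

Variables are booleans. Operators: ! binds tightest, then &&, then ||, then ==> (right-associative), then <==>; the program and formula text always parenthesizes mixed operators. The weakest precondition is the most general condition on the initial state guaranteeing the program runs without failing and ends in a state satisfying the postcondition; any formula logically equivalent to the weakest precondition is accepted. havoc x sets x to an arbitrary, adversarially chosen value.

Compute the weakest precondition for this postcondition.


Working backward. After the program, !e must hold.
Before e := (!e) && u: !((!e) && u)
Then branch requires ((!done) ==> (!((!e) && (!done)))) && (done ==> (done <==> (!done))) && (!((!e) && (!done))); else branch requires !((!e) && u).
Before the if: ((!b) ==> (((!done) ==> (!((!e) && (!done)))) && (done ==> (done <==> (!done))) && (!((!e) && (!done))))) && (b ==> (!((!e) && u)))
Answer: WP = ((!b) ==> (((!done) ==> (!((!e) && (!done)))) && (done ==> (done <==> (!done))) && (!((!e) && (!done))))) && (b ==> (!((!e) && u)))


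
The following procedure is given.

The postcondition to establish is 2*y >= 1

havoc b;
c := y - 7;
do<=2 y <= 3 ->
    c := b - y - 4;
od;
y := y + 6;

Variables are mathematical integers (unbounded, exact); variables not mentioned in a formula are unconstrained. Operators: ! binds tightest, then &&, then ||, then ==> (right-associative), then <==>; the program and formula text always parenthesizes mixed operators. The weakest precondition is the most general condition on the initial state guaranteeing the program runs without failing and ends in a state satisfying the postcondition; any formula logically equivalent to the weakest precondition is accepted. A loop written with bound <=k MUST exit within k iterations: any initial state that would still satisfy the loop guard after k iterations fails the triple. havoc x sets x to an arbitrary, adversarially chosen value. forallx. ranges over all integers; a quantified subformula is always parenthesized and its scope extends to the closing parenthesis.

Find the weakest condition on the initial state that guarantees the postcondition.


Working backward. After the program, 2*y >= 1 must hold.
Before y := y + 6: 2*y >= -11
Before the loop (bound <=2), unroll the exhaustion recursion (WP_0 = exit-now case; WP_j = one more guarded iteration, up to j = 2):
  WP_0: (!(y <= 3)) && 2*y >= -11
  WP_1: (y <= 3 ==> ((!(y <= 3)) && 2*y >= -11)) && ((!(y <= 3)) ==> 2*y >= -11)
  WP_2: (y <= 3 ==> ((y <= 3 ==> ((!(y <= 3)) && 2*y >= -11)) && ((!(y <= 3)) ==> 2*y >= -11))) && ((!(y <= 3)) ==> 2*y >= -11)
So before the loop: (y <= 3 ==> ((y <= 3 ==> ((!(y <= 3)) && 2*y >= -11)) && ((!(y <= 3)) ==> 2*y >= -11))) && ((!(y <= 3)) ==> 2*y >= -11)
Before c := y - 7: (y <= 3 ==> ((y <= 3 ==> ((!(y <= 3)) && 2*y >= -11)) && ((!(y <= 3)) ==> 2*y >= -11))) && ((!(y <= 3)) ==> 2*y >= -11)
Before havoc b: (y <= 3 ==> ((y <= 3 ==> ((!(y <= 3)) && 2*y >= -11)) && ((!(y <= 3)) ==> 2*y >= -11))) && ((!(y <= 3)) ==> 2*y >= -11)
Answer: WP = (y <= 3 ==> ((y <= 3 ==> ((!(y <= 3)) && 2*y >= -11)) && ((!(y <= 3)) ==> 2*y >= -11))) && ((!(y <= 3)) ==> 2*y >= -11)


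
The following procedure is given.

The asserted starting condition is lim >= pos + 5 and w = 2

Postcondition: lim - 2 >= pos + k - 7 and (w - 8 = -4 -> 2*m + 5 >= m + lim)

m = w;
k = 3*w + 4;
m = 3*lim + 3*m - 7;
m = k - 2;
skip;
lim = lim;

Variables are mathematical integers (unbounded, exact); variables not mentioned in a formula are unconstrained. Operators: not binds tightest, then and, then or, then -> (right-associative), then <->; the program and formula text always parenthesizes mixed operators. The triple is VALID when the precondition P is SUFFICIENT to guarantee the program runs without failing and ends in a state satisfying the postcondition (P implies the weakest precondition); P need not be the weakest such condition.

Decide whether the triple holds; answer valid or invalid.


Working backward. After the program, the postcondition lim - 2 >= pos + k - 7 and (w - 8 = -4 -> 2*m + 5 >= m + lim) must hold; in canonical form it is lim >= k + pos - 5 and (w = 4 -> m >= lim - 5).
Before lim := lim: lim >= k + pos - 5 and (w = 4 -> m >= lim - 5)
Before skip: lim >= k + pos - 5 and (w = 4 -> m >= lim - 5)
Before m := k - 2: lim >= k + pos - 5 and (w = 4 -> k >= lim - 3)
Before m := 3*lim + 3*m - 7: lim >= k + pos - 5 and (w = 4 -> k >= lim - 3)
Before k := 3*w + 4: lim >= pos + 3*w - 1 and (w = 4 -> 3*w >= lim - 7)
Before m := w: lim >= pos + 3*w - 1 and (w = 4 -> 3*w >= lim - 7)
The weakest precondition is lim >= pos + 3*w - 1 and (w = 4 -> 3*w >= lim - 7).
Check whether lim >= pos + 5 and w = 2 implies it.
Every state satisfying the precondition satisfies the weakest precondition: the implication holds.
Answer: valid


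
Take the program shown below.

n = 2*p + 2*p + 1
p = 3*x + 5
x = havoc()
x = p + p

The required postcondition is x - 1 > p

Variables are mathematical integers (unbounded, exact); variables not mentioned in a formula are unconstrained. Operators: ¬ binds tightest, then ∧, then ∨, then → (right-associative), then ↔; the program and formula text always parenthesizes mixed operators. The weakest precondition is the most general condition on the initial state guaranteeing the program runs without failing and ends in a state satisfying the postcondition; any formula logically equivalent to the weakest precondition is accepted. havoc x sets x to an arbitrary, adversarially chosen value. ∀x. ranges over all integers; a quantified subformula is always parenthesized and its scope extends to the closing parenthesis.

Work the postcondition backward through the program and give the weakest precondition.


Working backward. After the program, the postcondition x - 1 > p must hold; in canonical form it is x > p + 1.
Before x := p + p: p > 1
Before havoc x: p > 1
Before p := 3*x + 5: 3*x > -4
Before n := 2*p + 2*p + 1: 3*x > -4
Answer: WP = 3*x > -4


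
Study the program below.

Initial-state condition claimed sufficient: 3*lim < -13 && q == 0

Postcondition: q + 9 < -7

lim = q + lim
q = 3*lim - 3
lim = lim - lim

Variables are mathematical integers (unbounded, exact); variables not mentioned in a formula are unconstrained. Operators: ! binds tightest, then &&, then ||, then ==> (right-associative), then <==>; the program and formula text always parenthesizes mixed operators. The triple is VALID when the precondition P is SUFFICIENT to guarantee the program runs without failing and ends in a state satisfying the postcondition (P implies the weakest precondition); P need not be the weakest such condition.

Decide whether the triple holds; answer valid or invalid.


Working backward. After the program, the postcondition q + 9 < -7 must hold; in canonical form it is q < -16.
Before lim := lim - lim: q < -16
Before q := 3*lim - 3: 3*lim < -13
Before lim := q + lim: 3*lim + 3*q < -13
The weakest precondition is 3*lim + 3*q < -13.
Check whether 3*lim < -13 && q == 0 implies it.
Every state satisfying the precondition satisfies the weakest precondition: the implication holds.
Answer: valid


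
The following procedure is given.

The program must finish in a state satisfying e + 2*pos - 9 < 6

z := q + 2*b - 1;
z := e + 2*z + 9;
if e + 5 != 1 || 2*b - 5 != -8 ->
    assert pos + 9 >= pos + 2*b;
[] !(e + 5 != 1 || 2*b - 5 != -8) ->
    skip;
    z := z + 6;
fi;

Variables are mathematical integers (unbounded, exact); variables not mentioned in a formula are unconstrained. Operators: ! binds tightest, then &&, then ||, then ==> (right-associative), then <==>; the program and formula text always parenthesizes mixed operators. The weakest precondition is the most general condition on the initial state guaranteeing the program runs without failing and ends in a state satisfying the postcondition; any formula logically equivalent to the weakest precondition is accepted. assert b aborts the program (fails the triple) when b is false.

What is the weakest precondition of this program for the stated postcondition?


Working backward. After the program, the postcondition e + 2*pos - 9 < 6 must hold; in canonical form it is e + 2*pos < 15.
Then branch requires 2*b <= 9 && e + 2*pos < 15; else branch requires e + 2*pos < 15.
Before the if: ((e != -4 || 2*b != -3) ==> (2*b <= 9 && e + 2*pos < 15)) && ((!(e != -4 || 2*b != -3)) ==> e + 2*pos < 15)
Before z := e + 2*z + 9: ((e != -4 || 2*b != -3) ==> (2*b <= 9 && e + 2*pos < 15)) && ((!(e != -4 || 2*b != -3)) ==> e + 2*pos < 15)
Before z := q + 2*b - 1: ((e != -4 || 2*b != -3) ==> (2*b <= 9 && e + 2*pos < 15)) && ((!(e != -4 || 2*b != -3)) ==> e + 2*pos < 15)
Answer: WP = ((e != -4 || 2*b != -3) ==> (2*b <= 9 && e + 2*pos < 15)) && ((!(e != -4 || 2*b != -3)) ==> e + 2*pos < 15)


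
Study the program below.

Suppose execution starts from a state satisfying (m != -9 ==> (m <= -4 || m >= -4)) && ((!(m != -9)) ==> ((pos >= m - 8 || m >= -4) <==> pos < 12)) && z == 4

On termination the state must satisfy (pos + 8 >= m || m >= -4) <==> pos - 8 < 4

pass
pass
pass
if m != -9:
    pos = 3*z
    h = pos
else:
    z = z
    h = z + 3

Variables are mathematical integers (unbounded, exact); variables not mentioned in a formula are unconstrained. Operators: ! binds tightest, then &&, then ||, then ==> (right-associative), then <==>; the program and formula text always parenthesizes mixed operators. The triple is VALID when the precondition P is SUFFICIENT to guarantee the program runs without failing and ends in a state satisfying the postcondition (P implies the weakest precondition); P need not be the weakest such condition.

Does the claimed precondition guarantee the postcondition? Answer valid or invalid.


Working backward. After the program, the postcondition (pos + 8 >= m || m >= -4) <==> pos - 8 < 4 must hold; in canonical form it is (pos >= m - 8 || m >= -4) <==> pos < 12.
Then branch requires (3*z >= m - 8 || m >= -4) <==> 3*z < 12; else branch requires (pos >= m - 8 || m >= -4) <==> pos < 12.
Before the if: (m != -9 ==> ((3*z >= m - 8 || m >= -4) <==> 3*z < 12)) && ((!(m != -9)) ==> ((pos >= m - 8 || m >= -4) <==> pos < 12))
Before skip: (m != -9 ==> ((3*z >= m - 8 || m >= -4) <==> 3*z < 12)) && ((!(m != -9)) ==> ((pos >= m - 8 || m >= -4) <==> pos < 12))
Before skip: (m != -9 ==> ((3*z >= m - 8 || m >= -4) <==> 3*z < 12)) && ((!(m != -9)) ==> ((pos >= m - 8 || m >= -4) <==> pos < 12))
Before skip: (m != -9 ==> ((3*z >= m - 8 || m >= -4) <==> 3*z < 12)) && ((!(m != -9)) ==> ((pos >= m - 8 || m >= -4) <==> pos < 12))
The weakest precondition is (m != -9 ==> ((3*z >= m - 8 || m >= -4) <==> 3*z < 12)) && ((!(m != -9)) ==> ((pos >= m - 8 || m >= -4) <==> pos < 12)).
Check whether (m != -9 ==> (m <= -4 || m >= -4)) && ((!(m != -9)) ==> ((pos >= m - 8 || m >= -4) <==> pos < 12)) && z == 4 implies it.
Countermodel: at the initial state m = 21, pos = 0, z = 4, the precondition holds but the weakest precondition fails.
Answer: invalid


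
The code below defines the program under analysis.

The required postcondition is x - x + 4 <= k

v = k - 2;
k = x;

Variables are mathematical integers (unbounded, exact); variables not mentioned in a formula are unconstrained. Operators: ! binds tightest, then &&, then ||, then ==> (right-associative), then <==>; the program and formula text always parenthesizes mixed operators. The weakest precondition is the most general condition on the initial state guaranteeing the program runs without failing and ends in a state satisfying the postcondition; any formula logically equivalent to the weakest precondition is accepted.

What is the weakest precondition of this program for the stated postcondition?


Working backward. After the program, the postcondition x - x + 4 <= k must hold; in canonical form it is k >= 4.
Before k := x: x >= 4
Before v := k - 2: x >= 4
Answer: WP = x >= 4


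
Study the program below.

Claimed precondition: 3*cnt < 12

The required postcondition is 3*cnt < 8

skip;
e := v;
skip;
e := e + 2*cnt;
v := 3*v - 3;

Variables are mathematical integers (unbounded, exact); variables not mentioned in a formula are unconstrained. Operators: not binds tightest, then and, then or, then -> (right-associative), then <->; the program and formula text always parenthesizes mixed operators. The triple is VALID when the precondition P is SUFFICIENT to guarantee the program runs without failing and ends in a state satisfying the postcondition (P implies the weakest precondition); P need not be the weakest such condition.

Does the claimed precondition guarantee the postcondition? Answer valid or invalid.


Working backward. After the program, 3*cnt < 8 must hold.
Before v := 3*v - 3: 3*cnt < 8
Before e := e + 2*cnt: 3*cnt < 8
Before skip: 3*cnt < 8
Before e := v: 3*cnt < 8
Before skip: 3*cnt < 8
The weakest precondition is 3*cnt < 8.
Check whether 3*cnt < 12 implies it.
Countermodel: at the initial state cnt = 3, the precondition holds but the weakest precondition fails.
Answer: invalid


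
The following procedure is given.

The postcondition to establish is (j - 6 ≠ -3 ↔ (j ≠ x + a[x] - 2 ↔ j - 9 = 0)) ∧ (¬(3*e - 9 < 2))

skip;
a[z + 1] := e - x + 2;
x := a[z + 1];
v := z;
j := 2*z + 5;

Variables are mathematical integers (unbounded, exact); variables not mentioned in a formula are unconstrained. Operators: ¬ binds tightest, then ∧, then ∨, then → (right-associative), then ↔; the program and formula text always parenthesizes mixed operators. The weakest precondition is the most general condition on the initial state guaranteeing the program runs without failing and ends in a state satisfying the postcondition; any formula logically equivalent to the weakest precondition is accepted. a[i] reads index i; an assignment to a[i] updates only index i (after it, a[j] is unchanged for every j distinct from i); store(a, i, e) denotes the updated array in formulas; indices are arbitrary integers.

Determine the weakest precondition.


Working backward. After the program, the postcondition (j - 6 ≠ -3 ↔ (j ≠ x + a[x] - 2 ↔ j - 9 = 0)) ∧ (¬(3*e - 9 < 2)) must hold; in canonical form it is (j ≠ 3 ↔ (j ≠ a[x] + x - 2 ↔ j = 9)) ∧ (¬(3*e < 11)).
Before j := 2*z + 5: (2*z ≠ -2 ↔ (2*z ≠ a[x] + x - 7 ↔ 2*z = 4)) ∧ (¬(3*e < 11))
Before v := z: (2*z ≠ -2 ↔ (2*z ≠ a[x] + x - 7 ↔ 2*z = 4)) ∧ (¬(3*e < 11))
Before x := a[z + 1]: (2*z ≠ -2 ↔ (2*z ≠ a[z + 1] + a[a[z + 1]] - 7 ↔ 2*z = 4)) ∧ (¬(3*e < 11))
Before a[z + 1] := e - x + 2: (2*z ≠ -2 ↔ (2*z ≠ store(a, z + 1, e - x + 2)[z + 1] + store(a, z + 1, e - x + 2)[store(a, z + 1, e - x + 2)[z + 1]] - 7 ↔ 2*z = 4)) ∧ (¬(3*e < 11))
Before skip: (2*z ≠ -2 ↔ (2*z ≠ store(a, z + 1, e - x + 2)[z + 1] + store(a, z + 1, e - x + 2)[store(a, z + 1, e - x + 2)[z + 1]] - 7 ↔ 2*z = 4)) ∧ (¬(3*e < 11))
Answer: WP = (2*z ≠ -2 ↔ (2*z ≠ store(a, z + 1, e - x + 2)[z + 1] + store(a, z + 1, e - x + 2)[store(a, z + 1, e - x + 2)[z + 1]] - 7 ↔ 2*z = 4)) ∧ (¬(3*e < 11))


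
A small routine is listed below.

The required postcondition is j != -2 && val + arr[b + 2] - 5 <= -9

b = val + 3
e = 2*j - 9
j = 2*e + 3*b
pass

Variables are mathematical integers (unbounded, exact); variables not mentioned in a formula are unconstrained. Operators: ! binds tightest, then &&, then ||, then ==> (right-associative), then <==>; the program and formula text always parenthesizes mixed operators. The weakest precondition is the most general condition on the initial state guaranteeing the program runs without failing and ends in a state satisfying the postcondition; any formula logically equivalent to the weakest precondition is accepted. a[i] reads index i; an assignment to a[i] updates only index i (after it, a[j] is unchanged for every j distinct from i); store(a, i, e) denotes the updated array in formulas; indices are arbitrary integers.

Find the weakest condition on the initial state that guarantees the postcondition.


Working backward. After the program, the postcondition j != -2 && val + arr[b + 2] - 5 <= -9 must hold; in canonical form it is j != -2 && arr[b + 2] + val <= -4.
Before skip: j != -2 && arr[b + 2] + val <= -4
Before j := 2*e + 3*b: 3*b + 2*e != -2 && arr[b + 2] + val <= -4
Before e := 2*j - 9: 3*b + 4*j != 16 && arr[b + 2] + val <= -4
Before b := val + 3: 4*j + 3*val != 7 && arr[val + 5] + val <= -4
Answer: WP = 4*j + 3*val != 7 && arr[val + 5] + val <= -4


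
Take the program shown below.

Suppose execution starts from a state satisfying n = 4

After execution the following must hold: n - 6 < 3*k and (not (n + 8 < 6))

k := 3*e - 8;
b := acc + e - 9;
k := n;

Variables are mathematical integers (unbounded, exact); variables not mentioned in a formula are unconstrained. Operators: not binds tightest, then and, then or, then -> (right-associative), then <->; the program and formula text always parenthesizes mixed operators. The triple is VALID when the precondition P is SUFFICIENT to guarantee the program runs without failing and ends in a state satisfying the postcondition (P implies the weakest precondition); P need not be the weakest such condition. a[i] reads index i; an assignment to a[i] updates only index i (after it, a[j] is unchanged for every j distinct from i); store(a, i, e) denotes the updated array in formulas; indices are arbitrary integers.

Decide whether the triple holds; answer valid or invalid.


Working backward. After the program, the postcondition n - 6 < 3*k and (not (n + 8 < 6)) must hold; in canonical form it is n < 3*k + 6 and (not (n < -2)).
Before k := n: 2*n > -6 and (not (n < -2))
Before b := acc + e - 9: 2*n > -6 and (not (n < -2))
Before k := 3*e - 8: 2*n > -6 and (not (n < -2))
The weakest precondition is 2*n > -6 and (not (n < -2)).
Check whether n = 4 implies it.
Every state satisfying the precondition satisfies the weakest precondition: the implication holds.
Answer: valid


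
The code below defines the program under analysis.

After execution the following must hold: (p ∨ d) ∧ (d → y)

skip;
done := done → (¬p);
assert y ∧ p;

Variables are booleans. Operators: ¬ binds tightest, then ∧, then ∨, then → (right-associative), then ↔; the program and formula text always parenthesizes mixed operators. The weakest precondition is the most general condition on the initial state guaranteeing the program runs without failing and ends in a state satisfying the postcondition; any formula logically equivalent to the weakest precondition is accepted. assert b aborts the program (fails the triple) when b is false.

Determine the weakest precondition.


Working backward. After the program, (p ∨ d) ∧ (d → y) must hold.
Before assert y ∧ p: y ∧ p ∧ (p ∨ d) ∧ (d → y)
Before done := done → (¬p): y ∧ p ∧ (p ∨ d) ∧ (d → y)
Before skip: y ∧ p ∧ (p ∨ d) ∧ (d → y)
Answer: WP = y ∧ p ∧ (p ∨ d) ∧ (d → y)
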